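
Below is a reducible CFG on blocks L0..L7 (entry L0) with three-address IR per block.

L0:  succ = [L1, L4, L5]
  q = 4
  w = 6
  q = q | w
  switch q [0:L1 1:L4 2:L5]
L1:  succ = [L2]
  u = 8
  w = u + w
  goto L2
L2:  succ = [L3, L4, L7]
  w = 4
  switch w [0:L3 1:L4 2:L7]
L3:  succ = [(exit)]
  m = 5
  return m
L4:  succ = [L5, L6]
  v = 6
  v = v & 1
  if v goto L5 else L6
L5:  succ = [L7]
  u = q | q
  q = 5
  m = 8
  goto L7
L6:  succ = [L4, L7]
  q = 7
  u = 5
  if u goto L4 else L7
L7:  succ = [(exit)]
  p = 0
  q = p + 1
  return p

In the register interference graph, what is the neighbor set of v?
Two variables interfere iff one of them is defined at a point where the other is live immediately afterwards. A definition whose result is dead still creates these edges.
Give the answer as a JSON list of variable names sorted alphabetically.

def/use:
  L0: {q,w} / ∅
  L1: {u,w} / {w}
  L2: {w} / ∅
  L3: {m} / ∅
  L4: {v} / ∅
  L5: {m,q,u} / {q}
  L6: {q,u} / ∅
  L7: {p,q} / ∅

Liveness:
  live L0: ∅→{q,w}
  live L1: {q,w}→{q}
  live L2: {q}→{q}
  live L3: ∅→∅
  live L4: {q}→{q}
  live L5: {q}→∅
  live L6: ∅→{q}
  live L7: ∅→∅

Interference:
  m: ∅
  p: {q}
  q: {p,u,v,w}
  u: {q,w}
  v: {q}
  w: {q,u}

N(v) = ["q"]

Answer: ["q"]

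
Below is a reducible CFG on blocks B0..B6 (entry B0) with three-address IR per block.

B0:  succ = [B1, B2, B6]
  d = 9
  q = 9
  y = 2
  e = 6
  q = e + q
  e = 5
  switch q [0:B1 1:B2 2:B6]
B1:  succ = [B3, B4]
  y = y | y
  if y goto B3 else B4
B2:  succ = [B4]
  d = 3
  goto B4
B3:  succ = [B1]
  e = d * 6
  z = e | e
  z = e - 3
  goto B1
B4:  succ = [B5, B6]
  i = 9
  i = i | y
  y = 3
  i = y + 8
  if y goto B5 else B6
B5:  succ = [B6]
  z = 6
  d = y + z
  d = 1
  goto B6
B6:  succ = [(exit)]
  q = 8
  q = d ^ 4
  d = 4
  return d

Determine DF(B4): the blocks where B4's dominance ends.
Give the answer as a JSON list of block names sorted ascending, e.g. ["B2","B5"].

Answer: ["B6"]

Derivation:
idom tree: B1←B0 B2←B0 B3←B1 B4←B0 B5←B4 B6←B0
Dom∩ at merges:
  B1: preds {B0,B3}: {B0} ∩ {B0,B1,B3} = {B0}; idom=B0
  B4: preds {B1,B2}: {B0,B1} ∩ {B0,B2} = {B0}; idom=B0
  B6: preds {B0,B4,B5}: {B0} ∩ {B0,B4} ∩ {B0,B4,B5} = {B0}; idom=B0

DF walk-up:
  B1←B0: walk · to B0
  B1←B3: walk B3→B1 to B0
  B4←B1: walk B1 to B0
  B4←B2: walk B2 to B0
  B6←B0: walk · to B0
  B6←B4: walk B4 to B0
  B6←B5: walk B5→B4 to B0
  B0 → ∅
  B1 → {B1,B4}
  B2 → {B4}
  B3 → {B1}
  B4 → {B6}
  B5 → {B6}
  B6 → ∅

DF(B4) = ["B6"]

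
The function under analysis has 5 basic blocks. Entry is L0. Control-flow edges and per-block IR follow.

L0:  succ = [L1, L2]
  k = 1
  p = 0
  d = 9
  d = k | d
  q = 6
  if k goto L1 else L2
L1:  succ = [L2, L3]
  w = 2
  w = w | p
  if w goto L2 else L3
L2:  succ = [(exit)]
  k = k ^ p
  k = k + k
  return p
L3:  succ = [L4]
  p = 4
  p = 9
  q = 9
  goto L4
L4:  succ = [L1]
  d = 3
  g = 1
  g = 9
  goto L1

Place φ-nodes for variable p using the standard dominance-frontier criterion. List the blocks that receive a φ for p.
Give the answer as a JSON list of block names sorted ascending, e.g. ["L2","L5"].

Answer: ["L1", "L2"]

Working:
idom tree: L1←L0 L2←L0 L3←L1 L4←L3
Dom at joins:
  L1: preds {L0,L4}: {L0} ∩ {L0,L1,L3,L4} = {L0}; idom=L0
  L2: preds {L0,L1}: {L0} ∩ {L0,L1} = {L0}; idom=L0

DF walk-up:
  L1←L0: walk · to L0
  L1←L4: walk L4→L3→L1 to L0
  L2←L0: walk · to L0
  L2←L1: walk L1 to L0
  DF(L0)=∅
  DF(L1)={L1,L2}
  DF(L2)=∅
  DF(L3)={L1}
  DF(L4)={L1}

φ for p: defs {L0,L3}
  DF⁺ = {L1,L2}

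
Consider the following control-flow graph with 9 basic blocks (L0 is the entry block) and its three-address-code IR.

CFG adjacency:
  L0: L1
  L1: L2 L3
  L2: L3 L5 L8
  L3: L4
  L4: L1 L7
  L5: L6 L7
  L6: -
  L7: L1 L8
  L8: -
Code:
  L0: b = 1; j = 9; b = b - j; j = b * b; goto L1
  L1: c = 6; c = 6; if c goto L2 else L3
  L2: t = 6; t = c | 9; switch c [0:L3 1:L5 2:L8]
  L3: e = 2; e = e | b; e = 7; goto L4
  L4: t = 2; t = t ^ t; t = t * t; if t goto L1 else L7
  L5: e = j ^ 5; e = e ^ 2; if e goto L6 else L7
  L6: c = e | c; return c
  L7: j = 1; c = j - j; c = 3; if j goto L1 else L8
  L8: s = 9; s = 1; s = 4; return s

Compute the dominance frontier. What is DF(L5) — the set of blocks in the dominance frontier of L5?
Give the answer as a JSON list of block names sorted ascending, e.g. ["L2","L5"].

idom tree: L1←L0 L2←L1 L3←L1 L4←L3 L5←L2 L6←L5 L7←L1 L8←L1
Join-block Dom:
  L1: preds {L0,L4,L7}: {L0} ∩ {L0,L1,L3,L4} ∩ {L0,L1,L7} = {L0}; idom=L0
  L3: preds {L1,L2}: {L0,L1} ∩ {L0,L1,L2} = {L0,L1}; idom=L1
  L7: preds {L4,L5}: {L0,L1,L3,L4} ∩ {L0,L1,L2,L5} = {L0,L1}; idom=L1
  L8: preds {L2,L7}: {L0,L1,L2} ∩ {L0,L1,L7} = {L0,L1}; idom=L1

DF walk-up:
  L1←L0: walk · to L0
  L1←L4: walk L4→L3→L1 to L0
  L1←L7: walk L7→L1 to L0
  L3←L1: walk · to L1
  L3←L2: walk L2 to L1
  L7←L4: walk L4→L3 to L1
  L7←L5: walk L5→L2 to L1
  L8←L2: walk L2 to L1
  L8←L7: walk L7 to L1
  L0 → ∅
  L1 → {L1}
  L2 → {L3,L7,L8}
  L3 → {L1,L7}
  L4 → {L1,L7}
  L5 → {L7}
  L6 → ∅
  L7 → {L1,L8}
  L8 → ∅

DF(L5) = ["L7"]

Answer: ["L7"]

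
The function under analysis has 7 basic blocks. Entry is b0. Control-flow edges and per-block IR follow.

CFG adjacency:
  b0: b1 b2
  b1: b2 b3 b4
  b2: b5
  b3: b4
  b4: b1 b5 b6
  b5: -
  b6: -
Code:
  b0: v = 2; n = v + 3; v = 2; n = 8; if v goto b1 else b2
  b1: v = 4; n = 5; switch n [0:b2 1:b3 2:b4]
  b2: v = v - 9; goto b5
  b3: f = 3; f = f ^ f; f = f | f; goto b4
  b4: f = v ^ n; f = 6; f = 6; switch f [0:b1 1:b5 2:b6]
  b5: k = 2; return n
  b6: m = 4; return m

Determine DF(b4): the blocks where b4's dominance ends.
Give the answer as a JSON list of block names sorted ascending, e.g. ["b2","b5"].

idom tree: b1←b0 b2←b0 b3←b1 b4←b1 b5←b0 b6←b4
Dom∩ at merges:
  b1: preds {b0,b4}: {b0} ∩ {b0,b1,b4} = {b0}; idom=b0
  b2: preds {b0,b1}: {b0} ∩ {b0,b1} = {b0}; idom=b0
  b4: preds {b1,b3}: {b0,b1} ∩ {b0,b1,b3} = {b0,b1}; idom=b1
  b5: preds {b2,b4}: {b0,b2} ∩ {b0,b1,b4} = {b0}; idom=b0

Frontier:
  join b1 pred b0: · stop@b0
  join b1 pred b4: b4→b1 stop@b0
  join b2 pred b0: · stop@b0
  join b2 pred b1: b1 stop@b0
  join b4 pred b1: · stop@b1
  join b4 pred b3: b3 stop@b1
  join b5 pred b2: b2 stop@b0
  join b5 pred b4: b4→b1 stop@b0
  b0: DF=∅
  b1: DF={b1,b2,b5}
  b2: DF={b5}
  b3: DF={b4}
  b4: DF={b1,b5}
  b5: DF=∅
  b6: DF=∅

DF(b4) = ["b1", "b5"]

Answer: ["b1", "b5"]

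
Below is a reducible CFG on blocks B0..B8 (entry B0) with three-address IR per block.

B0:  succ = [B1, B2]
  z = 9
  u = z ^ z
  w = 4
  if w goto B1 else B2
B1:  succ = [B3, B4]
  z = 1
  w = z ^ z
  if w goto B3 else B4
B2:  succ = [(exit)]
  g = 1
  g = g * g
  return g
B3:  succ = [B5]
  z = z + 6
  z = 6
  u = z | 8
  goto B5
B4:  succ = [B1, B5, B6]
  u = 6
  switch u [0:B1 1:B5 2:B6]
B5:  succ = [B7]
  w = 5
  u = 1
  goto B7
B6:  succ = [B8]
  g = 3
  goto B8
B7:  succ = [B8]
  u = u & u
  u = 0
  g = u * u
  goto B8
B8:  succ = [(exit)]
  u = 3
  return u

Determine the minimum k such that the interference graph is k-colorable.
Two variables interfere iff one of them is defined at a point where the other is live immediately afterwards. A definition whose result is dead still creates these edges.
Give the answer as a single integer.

def/use:
  B0: def={u,w,z} ue=∅
  B1: def={w,z} ue=∅
  B2: def={g} ue=∅
  B3: def={u,z} ue={z}
  B4: def={u} ue=∅
  B5: def={u,w} ue=∅
  B6: def={g} ue=∅
  B7: def={g,u} ue={u}
  B8: def={u} ue=∅

Backward fixpoint:
  B0: in=∅ out=∅
  B1: in=∅ out={z}
  B2: in=∅ out=∅
  B3: in={z} out=∅
  B4: in=∅ out=∅
  B5: in=∅ out={u}
  B6: in=∅ out=∅
  B7: in={u} out=∅
  B8: in=∅ out=∅

Interfere edges:
  g: ∅
  u: ∅
  w: {z}
  z: {w}

Chromatic number:
  lower bound: {w,z} mutually conflict ⇒ χ ≥ 2
  assign g→r0 u→r0 w→r0 z→r1 — no edge inside a register ⇒ χ ≤ 2
  χ = 2

Answer: 2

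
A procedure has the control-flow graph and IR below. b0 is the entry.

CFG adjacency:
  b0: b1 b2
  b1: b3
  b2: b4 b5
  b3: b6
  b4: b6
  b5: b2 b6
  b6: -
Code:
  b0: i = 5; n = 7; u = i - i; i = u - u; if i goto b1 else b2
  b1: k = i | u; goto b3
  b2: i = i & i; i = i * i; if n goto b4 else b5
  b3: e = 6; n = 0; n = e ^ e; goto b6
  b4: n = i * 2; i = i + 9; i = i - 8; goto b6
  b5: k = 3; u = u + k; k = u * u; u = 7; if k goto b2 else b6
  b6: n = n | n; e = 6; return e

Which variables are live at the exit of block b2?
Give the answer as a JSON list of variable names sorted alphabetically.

Block summaries:
  b0: {i,n,u} / ∅
  b1: {k} / {i,u}
  b2: {i} / {i,n}
  b3: {e,n} / ∅
  b4: {i,n} / {i}
  b5: {k,u} / {u}
  b6: {e,n} / {n}

Live sets:
  b0 li=∅ lo={i,n,u}
  b1 li={i,u} lo=∅
  b2 li={i,n,u} lo={i,n,u}
  b3 li=∅ lo={n}
  b4 li={i} lo={n}
  b5 li={i,n,u} lo={i,n,u}
  b6 li={n} lo=∅

live-out(b2) = ["i", "n", "u"]

Answer: ["i", "n", "u"]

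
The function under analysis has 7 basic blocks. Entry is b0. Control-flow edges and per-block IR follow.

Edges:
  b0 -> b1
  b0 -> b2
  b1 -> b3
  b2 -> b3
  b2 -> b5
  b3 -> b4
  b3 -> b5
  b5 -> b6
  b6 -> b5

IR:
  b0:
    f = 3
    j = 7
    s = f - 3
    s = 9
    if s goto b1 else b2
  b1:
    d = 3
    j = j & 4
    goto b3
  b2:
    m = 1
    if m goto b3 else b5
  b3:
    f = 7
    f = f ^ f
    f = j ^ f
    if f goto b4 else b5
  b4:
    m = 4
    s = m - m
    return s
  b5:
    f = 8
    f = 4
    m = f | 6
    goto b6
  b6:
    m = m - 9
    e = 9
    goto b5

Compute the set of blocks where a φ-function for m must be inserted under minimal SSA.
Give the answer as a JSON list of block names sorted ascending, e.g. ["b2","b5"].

idom tree: b1←b0 b2←b0 b3←b0 b4←b3 b5←b0 b6←b5
Dom at joins:
  b3: preds {b1,b2}: {b0,b1} ∩ {b0,b2} = {b0}; idom=b0
  b5: preds {b2,b3,b6}: {b0,b2} ∩ {b0,b3} ∩ {b0,b5,b6} = {b0}; idom=b0

DF walk-up:
  join b3 pred b1: b1 stop@b0
  join b3 pred b2: b2 stop@b0
  join b5 pred b2: b2 stop@b0
  join b5 pred b3: b3 stop@b0
  join b5 pred b6: b6→b5 stop@b0
  b0 → ∅
  b1 → {b3}
  b2 → {b3,b5}
  b3 → {b5}
  b4 → ∅
  b5 → {b5}
  b6 → {b5}

φ for m: defs {b2,b4,b5,b6}
  DF⁺ = {b3,b5}

Answer: ["b3", "b5"]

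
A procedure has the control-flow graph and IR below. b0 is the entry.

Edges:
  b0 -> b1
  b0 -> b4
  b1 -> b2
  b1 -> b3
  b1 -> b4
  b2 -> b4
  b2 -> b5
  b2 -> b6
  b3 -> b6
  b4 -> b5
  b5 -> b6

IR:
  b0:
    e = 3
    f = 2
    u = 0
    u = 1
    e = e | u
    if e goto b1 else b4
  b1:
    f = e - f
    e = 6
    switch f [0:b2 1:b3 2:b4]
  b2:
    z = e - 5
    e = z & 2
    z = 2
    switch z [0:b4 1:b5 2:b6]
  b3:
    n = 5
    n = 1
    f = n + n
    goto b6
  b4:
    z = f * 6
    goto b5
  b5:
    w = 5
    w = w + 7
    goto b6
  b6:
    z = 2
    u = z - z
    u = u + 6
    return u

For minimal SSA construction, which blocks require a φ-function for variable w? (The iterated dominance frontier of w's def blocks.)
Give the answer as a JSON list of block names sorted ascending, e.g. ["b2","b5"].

idom tree: b1←b0 b2←b1 b3←b1 b4←b0 b5←b0 b6←b0
Dom∩ at merges:
  b4: preds {b0,b1,b2}: {b0} ∩ {b0,b1} ∩ {b0,b1,b2} = {b0}; idom=b0
  b5: preds {b2,b4}: {b0,b1,b2} ∩ {b0,b4} = {b0}; idom=b0
  b6: preds {b2,b3,b5}: {b0,b1,b2} ∩ {b0,b1,b3} ∩ {b0,b5} = {b0}; idom=b0

Frontier:
  b4←b0: walk · to b0
  b4←b1: walk b1 to b0
  b4←b2: walk b2→b1 to b0
  b5←b2: walk b2→b1 to b0
  b5←b4: walk b4 to b0
  b6←b2: walk b2→b1 to b0
  b6←b3: walk b3→b1 to b0
  b6←b5: walk b5 to b0
  b0 → ∅
  b1 → {b4,b5,b6}
  b2 → {b4,b5,b6}
  b3 → {b6}
  b4 → {b5}
  b5 → {b6}
  b6 → ∅

φ for w: defs {b5}
  DF⁺ = {b6}

Answer: ["b6"]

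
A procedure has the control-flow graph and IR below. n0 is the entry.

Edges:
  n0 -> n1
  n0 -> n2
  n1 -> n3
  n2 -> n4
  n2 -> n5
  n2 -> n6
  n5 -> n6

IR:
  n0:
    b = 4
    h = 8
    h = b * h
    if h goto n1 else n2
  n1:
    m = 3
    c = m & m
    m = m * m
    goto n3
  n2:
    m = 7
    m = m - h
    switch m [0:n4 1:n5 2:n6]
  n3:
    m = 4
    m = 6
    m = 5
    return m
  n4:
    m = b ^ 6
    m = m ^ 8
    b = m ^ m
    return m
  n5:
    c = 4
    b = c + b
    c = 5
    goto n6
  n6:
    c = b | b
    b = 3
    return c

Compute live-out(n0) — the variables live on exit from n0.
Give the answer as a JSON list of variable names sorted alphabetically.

Answer: ["b", "h"]

Analysis:
Block summaries:
  n0: def={b,h} ue=∅
  n1: def={c,m} ue=∅
  n2: def={m} ue={h}
  n3: def={m} ue=∅
  n4: def={b,m} ue={b}
  n5: def={b,c} ue={b}
  n6: def={b,c} ue={b}

Backward fixpoint:
  n0 li=∅ lo={b,h}
  n1 li=∅ lo=∅
  n2 li={b,h} lo={b}
  n3 li=∅ lo=∅
  n4 li={b} lo=∅
  n5 li={b} lo={b}
  n6 li={b} lo=∅

live-out(n0) = ["b", "h"]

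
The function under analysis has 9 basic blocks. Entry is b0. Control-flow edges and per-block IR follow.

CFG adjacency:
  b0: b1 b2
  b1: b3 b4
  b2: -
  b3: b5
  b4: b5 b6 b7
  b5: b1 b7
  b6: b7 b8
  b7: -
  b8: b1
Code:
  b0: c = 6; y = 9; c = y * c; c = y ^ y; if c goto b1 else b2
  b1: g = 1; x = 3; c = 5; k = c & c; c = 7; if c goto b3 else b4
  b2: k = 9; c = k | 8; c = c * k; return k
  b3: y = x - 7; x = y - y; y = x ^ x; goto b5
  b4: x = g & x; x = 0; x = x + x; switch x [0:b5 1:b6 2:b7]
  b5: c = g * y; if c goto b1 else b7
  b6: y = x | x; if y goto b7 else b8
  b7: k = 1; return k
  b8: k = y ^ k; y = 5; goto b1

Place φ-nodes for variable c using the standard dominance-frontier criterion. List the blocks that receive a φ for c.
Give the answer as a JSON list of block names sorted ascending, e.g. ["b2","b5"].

idom tree: b1←b0 b2←b0 b3←b1 b4←b1 b5←b1 b6←b4 b7←b1 b8←b6
Dom at joins:
  b1: preds {b0,b5,b8}: {b0} ∩ {b0,b1,b5} ∩ {b0,b1,b4,b6,b8} = {b0}; idom=b0
  b5: preds {b3,b4}: {b0,b1,b3} ∩ {b0,b1,b4} = {b0,b1}; idom=b1
  b7: preds {b4,b5,b6}: {b0,b1,b4} ∩ {b0,b1,b5} ∩ {b0,b1,b4,b6} = {b0,b1}; idom=b1

Frontier:
  b1←b0: walk · to b0
  b1←b5: walk b5→b1 to b0
  b1←b8: walk b8→b6→b4→b1 to b0
  b5←b3: walk b3 to b1
  b5←b4: walk b4 to b1
  b7←b4: walk b4 to b1
  b7←b5: walk b5 to b1
  b7←b6: walk b6→b4 to b1
  b0 → ∅
  b1 → {b1}
  b2 → ∅
  b3 → {b5}
  b4 → {b1,b5,b7}
  b5 → {b1,b7}
  b6 → {b1,b7}
  b7 → ∅
  b8 → {b1}

φ for c: defs {b0,b1,b2,b5}
  DF⁺ = {b1,b7}

Answer: ["b1", "b7"]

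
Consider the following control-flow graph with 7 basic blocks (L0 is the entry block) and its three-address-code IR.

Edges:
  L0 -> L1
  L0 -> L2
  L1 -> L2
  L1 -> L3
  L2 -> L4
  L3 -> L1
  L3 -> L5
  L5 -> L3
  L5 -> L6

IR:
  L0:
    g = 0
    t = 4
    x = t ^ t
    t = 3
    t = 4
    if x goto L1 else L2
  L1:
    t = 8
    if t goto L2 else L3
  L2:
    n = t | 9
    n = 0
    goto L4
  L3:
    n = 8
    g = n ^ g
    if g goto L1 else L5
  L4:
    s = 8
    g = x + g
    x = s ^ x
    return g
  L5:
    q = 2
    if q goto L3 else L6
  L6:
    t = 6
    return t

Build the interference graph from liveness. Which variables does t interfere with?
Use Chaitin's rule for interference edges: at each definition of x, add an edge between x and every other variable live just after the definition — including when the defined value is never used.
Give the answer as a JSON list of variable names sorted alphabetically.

Block summaries:
  L0: {g,t,x} / ∅
  L1: {t} / ∅
  L2: {n} / {t}
  L3: {g,n} / {g}
  L4: {g,s,x} / {g,x}
  L5: {q} / ∅
  L6: {t} / ∅

Liveness:
  L0: in=∅ out={g,t,x}
  L1: in={g,x} out={g,t,x}
  L2: in={g,t,x} out={g,x}
  L3: in={g,x} out={g,x}
  L4: in={g,x} out=∅
  L5: in={g,x} out={g,x}
  L6: in=∅ out=∅

Conflict graph:
  g↔{n,q,s,t,x}
  n↔{g,x}
  q↔{g,x}
  s↔{g,x}
  t↔{g,x}
  x↔{g,n,q,s,t}

N(t) = ["g", "x"]

Answer: ["g", "x"]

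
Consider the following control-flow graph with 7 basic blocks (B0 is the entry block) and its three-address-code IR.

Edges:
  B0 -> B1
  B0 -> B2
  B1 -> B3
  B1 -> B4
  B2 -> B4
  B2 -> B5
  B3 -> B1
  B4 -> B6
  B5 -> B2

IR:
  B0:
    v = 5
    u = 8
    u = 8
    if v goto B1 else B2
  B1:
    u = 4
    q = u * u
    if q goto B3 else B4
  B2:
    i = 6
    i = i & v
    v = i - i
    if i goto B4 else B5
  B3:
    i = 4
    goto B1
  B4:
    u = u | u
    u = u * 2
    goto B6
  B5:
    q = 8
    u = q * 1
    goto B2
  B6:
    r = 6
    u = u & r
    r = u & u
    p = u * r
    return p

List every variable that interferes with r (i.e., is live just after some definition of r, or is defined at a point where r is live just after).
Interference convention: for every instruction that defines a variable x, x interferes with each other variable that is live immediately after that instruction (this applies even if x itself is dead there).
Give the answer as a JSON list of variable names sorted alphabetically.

Answer: ["u"]

Derivation:
def/use:
  B0 def {u,v} use ∅
  B1 def {q,u} use ∅
  B2 def {i,v} use {v}
  B3 def {i} use ∅
  B4 def {u} use {u}
  B5 def {q,u} use ∅
  B6 def {p,r,u} use {u}

Backward fixpoint:
  B0: in=∅ out={u,v}
  B1: in=∅ out={u}
  B2: in={u,v} out={u,v}
  B3: in=∅ out=∅
  B4: in={u} out={u}
  B5: in={v} out={u,v}
  B6: in={u} out=∅

Interference:
  i↔{u,v}
  p↔∅
  q↔{u,v}
  r↔{u}
  u↔{i,q,r,v}
  v↔{i,q,u}

N(r) = ["u"]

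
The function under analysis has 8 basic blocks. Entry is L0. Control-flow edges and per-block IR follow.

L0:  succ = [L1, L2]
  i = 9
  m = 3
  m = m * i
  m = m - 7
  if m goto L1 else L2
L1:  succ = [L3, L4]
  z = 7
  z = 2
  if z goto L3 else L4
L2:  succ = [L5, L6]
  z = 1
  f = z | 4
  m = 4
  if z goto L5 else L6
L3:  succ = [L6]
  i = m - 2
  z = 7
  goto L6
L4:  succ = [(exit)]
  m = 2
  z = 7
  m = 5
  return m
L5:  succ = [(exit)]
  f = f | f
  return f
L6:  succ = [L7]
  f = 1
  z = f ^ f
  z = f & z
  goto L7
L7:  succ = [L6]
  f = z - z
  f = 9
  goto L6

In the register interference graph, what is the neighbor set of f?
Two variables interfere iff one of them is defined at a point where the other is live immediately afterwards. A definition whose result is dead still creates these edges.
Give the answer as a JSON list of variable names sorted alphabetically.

Answer: ["m", "z"]

Analysis:
Block summaries:
  L0 def {i,m} use ∅
  L1 def {z} use ∅
  L2 def {f,m,z} use ∅
  L3 def {i,z} use {m}
  L4 def {m,z} use ∅
  L5 def {f} use {f}
  L6 def {f,z} use ∅
  L7 def {f} use {z}

Liveness:
  L0 li=∅ lo={m}
  L1 li={m} lo={m}
  L2 li=∅ lo={f}
  L3 li={m} lo=∅
  L4 li=∅ lo=∅
  L5 li={f} lo=∅
  L6 li=∅ lo={z}
  L7 li={z} lo=∅

Interfere edges:
  f↔{m,z}
  i↔{m}
  m↔{f,i,z}
  z↔{f,m}

N(f) = ["m", "z"]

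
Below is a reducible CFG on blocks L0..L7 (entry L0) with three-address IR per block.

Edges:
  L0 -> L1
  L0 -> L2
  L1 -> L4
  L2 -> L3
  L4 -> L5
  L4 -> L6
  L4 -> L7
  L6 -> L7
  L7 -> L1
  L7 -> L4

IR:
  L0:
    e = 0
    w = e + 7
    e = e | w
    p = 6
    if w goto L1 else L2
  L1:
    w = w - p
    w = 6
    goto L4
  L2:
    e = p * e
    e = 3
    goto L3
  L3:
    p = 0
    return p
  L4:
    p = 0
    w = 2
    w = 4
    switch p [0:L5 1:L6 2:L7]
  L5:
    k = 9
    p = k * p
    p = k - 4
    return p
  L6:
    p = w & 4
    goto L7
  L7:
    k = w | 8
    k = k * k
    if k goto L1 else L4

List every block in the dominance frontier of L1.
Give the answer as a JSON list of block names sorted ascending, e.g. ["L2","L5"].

Answer: ["L1"]

Analysis:
idom tree: L1←L0 L2←L0 L3←L2 L4←L1 L5←L4 L6←L4 L7←L4
Dom at joins:
  L1: preds {L0,L7}: {L0} ∩ {L0,L1,L4,L7} = {L0}; idom=L0
  L4: preds {L1,L7}: {L0,L1} ∩ {L0,L1,L4,L7} = {L0,L1}; idom=L1
  L7: preds {L4,L6}: {L0,L1,L4} ∩ {L0,L1,L4,L6} = {L0,L1,L4}; idom=L4

DF walk-up:
  L1←L0: walk · to L0
  L1←L7: walk L7→L4→L1 to L0
  L4←L1: walk · to L1
  L4←L7: walk L7→L4 to L1
  L7←L4: walk · to L4
  L7←L6: walk L6 to L4
  L0: DF=∅
  L1: DF={L1}
  L2: DF=∅
  L3: DF=∅
  L4: DF={L1,L4}
  L5: DF=∅
  L6: DF={L7}
  L7: DF={L1,L4}

DF(L1) = ["L1"]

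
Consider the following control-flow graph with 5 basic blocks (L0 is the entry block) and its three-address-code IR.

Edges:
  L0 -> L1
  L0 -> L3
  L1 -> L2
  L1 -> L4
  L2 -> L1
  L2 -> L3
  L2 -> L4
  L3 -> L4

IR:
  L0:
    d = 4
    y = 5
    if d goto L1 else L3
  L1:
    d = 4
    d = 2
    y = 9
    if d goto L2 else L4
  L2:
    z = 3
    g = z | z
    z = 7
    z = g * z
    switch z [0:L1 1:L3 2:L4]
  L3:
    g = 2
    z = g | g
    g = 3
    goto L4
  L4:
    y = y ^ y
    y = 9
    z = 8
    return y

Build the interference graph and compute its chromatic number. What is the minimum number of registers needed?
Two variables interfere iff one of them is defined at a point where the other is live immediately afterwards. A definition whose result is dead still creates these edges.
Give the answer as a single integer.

Block summaries:
  L0: def={d,y} ue=∅
  L1: def={d,y} ue=∅
  L2: def={g,z} ue=∅
  L3: def={g,z} ue=∅
  L4: def={y,z} ue={y}

Liveness:
  L0: in=∅ out={y}
  L1: in=∅ out={y}
  L2: in={y} out={y}
  L3: in={y} out={y}
  L4: in={y} out=∅

Conflict graph:
  d: {y}
  g: {y,z}
  y: {d,g,z}
  z: {g,y}

Chromatic number:
  lower bound: {g,y,z} mutually conflict ⇒ χ ≥ 3
  3-colouring: R0={y}  R1={d,g}  R2={z}
  χ = 3

Answer: 3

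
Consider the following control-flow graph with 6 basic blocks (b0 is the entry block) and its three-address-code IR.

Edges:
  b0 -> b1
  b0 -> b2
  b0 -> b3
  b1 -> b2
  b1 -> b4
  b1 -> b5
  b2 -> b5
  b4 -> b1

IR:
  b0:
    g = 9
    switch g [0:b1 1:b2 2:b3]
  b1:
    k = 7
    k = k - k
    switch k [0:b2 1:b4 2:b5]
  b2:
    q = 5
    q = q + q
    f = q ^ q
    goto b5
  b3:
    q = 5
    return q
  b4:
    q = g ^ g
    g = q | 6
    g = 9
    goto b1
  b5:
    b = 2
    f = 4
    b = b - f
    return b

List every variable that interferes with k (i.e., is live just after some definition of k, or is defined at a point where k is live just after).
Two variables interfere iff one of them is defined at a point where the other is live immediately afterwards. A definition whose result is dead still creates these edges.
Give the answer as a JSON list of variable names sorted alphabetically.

def/use:
  b0: {g} / ∅
  b1: {k} / ∅
  b2: {f,q} / ∅
  b3: {q} / ∅
  b4: {g,q} / {g}
  b5: {b,f} / ∅

Live sets:
  b0 li=∅ lo={g}
  b1 li={g} lo={g}
  b2 li=∅ lo=∅
  b3 li=∅ lo=∅
  b4 li={g} lo={g}
  b5 li=∅ lo=∅

Interfere edges:
  b: {f}
  f: {b}
  g: {k}
  k: {g}
  q: ∅

N(k) = ["g"]

Answer: ["g"]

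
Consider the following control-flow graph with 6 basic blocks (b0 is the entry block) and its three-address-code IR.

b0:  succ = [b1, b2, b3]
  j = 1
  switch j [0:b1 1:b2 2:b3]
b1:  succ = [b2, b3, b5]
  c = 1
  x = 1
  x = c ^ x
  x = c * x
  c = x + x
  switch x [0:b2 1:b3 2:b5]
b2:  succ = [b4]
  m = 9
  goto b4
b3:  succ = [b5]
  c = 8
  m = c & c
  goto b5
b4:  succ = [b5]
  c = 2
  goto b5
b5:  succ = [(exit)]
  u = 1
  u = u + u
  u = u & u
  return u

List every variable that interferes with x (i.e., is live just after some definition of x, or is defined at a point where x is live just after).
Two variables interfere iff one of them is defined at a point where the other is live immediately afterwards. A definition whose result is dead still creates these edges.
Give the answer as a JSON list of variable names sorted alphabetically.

def/use:
  b0: def={j} ue=∅
  b1: def={c,x} ue=∅
  b2: def={m} ue=∅
  b3: def={c,m} ue=∅
  b4: def={c} ue=∅
  b5: def={u} ue=∅

Liveness:
  b0 li=∅ lo=∅
  b1 li=∅ lo=∅
  b2 li=∅ lo=∅
  b3 li=∅ lo=∅
  b4 li=∅ lo=∅
  b5 li=∅ lo=∅

Interfere edges:
  c — {x}
  j — ∅
  m — ∅
  u — ∅
  x — {c}

N(x) = ["c"]

Answer: ["c"]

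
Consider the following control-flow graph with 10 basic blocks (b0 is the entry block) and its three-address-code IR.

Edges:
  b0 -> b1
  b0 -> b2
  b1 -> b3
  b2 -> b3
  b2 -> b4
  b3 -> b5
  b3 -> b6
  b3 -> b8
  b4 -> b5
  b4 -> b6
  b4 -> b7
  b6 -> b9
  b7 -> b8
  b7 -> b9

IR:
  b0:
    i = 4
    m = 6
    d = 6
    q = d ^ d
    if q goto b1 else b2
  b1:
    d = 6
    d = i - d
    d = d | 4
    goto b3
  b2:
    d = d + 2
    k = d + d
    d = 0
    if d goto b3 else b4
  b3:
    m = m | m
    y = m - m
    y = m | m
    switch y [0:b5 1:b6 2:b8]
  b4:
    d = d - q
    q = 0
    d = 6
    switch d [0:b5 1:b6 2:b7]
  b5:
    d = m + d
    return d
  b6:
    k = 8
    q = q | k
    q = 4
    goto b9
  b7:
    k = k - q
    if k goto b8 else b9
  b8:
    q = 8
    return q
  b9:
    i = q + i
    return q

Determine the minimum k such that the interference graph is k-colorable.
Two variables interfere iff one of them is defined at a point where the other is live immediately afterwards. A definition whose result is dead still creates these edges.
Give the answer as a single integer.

Per-block:
  b0 def {d,i,m,q} use ∅
  b1 def {d} use {i}
  b2 def {d,k} use {d}
  b3 def {m,y} use {m}
  b4 def {d,q} use {d,q}
  b5 def {d} use {d,m}
  b6 def {k,q} use {q}
  b7 def {k} use {k,q}
  b8 def {q} use ∅
  b9 def {i} use {i,q}

Liveness:
  b0 li=∅ lo={d,i,m,q}
  b1 li={i,m,q} lo={d,i,m,q}
  b2 li={d,i,m,q} lo={d,i,k,m,q}
  b3 li={d,i,m,q} lo={d,i,m,q}
  b4 li={d,i,k,m,q} lo={d,i,k,m,q}
  b5 li={d,m} lo=∅
  b6 li={i,q} lo={i,q}
  b7 li={i,k,q} lo={i,q}
  b8 li=∅ lo=∅
  b9 li={i,q} lo=∅

Interfere edges:
  d — {i,k,m,q,y}
  i — {d,k,m,q,y}
  k — {d,i,m,q}
  m — {d,i,k,q,y}
  q — {d,i,k,m,y}
  y — {d,i,m,q}

Registers:
  {d,i,k,m,q} pairwise interfere (5-clique) ⇒ χ ≥ 5
  assign d→R0 i→R1 k→R4 m→R2 q→R3 y→R4 — no edge inside a register ⇒ χ ≤ 5
  χ = 5

Answer: 5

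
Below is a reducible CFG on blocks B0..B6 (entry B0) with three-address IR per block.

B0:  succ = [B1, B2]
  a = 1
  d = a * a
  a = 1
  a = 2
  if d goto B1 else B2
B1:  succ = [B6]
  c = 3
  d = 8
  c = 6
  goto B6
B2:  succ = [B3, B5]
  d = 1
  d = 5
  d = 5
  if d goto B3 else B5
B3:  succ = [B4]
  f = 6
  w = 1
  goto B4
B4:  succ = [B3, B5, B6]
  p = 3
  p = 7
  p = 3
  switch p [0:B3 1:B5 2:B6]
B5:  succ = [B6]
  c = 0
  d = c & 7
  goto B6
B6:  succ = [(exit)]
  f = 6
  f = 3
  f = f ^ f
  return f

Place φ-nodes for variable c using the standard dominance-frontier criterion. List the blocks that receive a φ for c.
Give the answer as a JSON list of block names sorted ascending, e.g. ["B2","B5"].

idom tree: B1←B0 B2←B0 B3←B2 B4←B3 B5←B2 B6←B0
Join-block Dom:
  B3: preds {B2,B4}: {B0,B2} ∩ {B0,B2,B3,B4} = {B0,B2}; idom=B2
  B5: preds {B2,B4}: {B0,B2} ∩ {B0,B2,B3,B4} = {B0,B2}; idom=B2
  B6: preds {B1,B4,B5}: {B0,B1} ∩ {B0,B2,B3,B4} ∩ {B0,B2,B5} = {B0}; idom=B0

Frontier:
  join B3 pred B2: · stop@B2
  join B3 pred B4: B4→B3 stop@B2
  join B5 pred B2: · stop@B2
  join B5 pred B4: B4→B3 stop@B2
  join B6 pred B1: B1 stop@B0
  join B6 pred B4: B4→B3→B2 stop@B0
  join B6 pred B5: B5→B2 stop@B0
  B0: DF=∅
  B1: DF={B6}
  B2: DF={B6}
  B3: DF={B3,B5,B6}
  B4: DF={B3,B5,B6}
  B5: DF={B6}
  B6: DF=∅

φ for c: defs {B1,B5}
  DF⁺ = {B6}

Answer: ["B6"]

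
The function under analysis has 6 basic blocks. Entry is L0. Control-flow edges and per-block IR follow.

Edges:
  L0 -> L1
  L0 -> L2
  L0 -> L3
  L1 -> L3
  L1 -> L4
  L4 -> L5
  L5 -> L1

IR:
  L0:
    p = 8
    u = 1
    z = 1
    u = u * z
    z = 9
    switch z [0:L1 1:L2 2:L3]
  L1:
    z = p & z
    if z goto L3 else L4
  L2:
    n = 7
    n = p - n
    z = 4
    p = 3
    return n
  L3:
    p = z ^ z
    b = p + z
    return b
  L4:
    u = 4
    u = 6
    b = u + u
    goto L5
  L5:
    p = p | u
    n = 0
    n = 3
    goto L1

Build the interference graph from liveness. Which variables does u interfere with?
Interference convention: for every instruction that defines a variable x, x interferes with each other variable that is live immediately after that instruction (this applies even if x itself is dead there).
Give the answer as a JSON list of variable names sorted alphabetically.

Block summaries:
  L0 def {p,u,z} use ∅
  L1 def {z} use {p,z}
  L2 def {n,p,z} use {p}
  L3 def {b,p} use {z}
  L4 def {b,u} use ∅
  L5 def {n,p} use {p,u}

Live sets:
  live L0: ∅→{p,z}
  live L1: {p,z}→{p,z}
  live L2: {p}→∅
  live L3: {z}→∅
  live L4: {p,z}→{p,u,z}
  live L5: {p,u,z}→{p,z}

Conflict graph:
  b — {p,u,z}
  n — {p,z}
  p — {b,n,u,z}
  u — {b,p,z}
  z — {b,n,p,u}

N(u) = ["b", "p", "z"]

Answer: ["b", "p", "z"]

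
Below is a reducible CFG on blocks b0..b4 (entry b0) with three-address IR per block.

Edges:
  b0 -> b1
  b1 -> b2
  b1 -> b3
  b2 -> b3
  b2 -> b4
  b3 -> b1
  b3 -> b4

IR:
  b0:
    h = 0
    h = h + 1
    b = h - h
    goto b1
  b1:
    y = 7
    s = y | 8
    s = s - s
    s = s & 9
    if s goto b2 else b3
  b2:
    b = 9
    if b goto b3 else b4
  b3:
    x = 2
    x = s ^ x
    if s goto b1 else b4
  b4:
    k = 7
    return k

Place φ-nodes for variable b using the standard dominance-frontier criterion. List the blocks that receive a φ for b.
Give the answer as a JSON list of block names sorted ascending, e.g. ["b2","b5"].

idom tree: b1←b0 b2←b1 b3←b1 b4←b1
Join-block Dom:
  b1: preds {b0,b3}: {b0} ∩ {b0,b1,b3} = {b0}; idom=b0
  b3: preds {b1,b2}: {b0,b1} ∩ {b0,b1,b2} = {b0,b1}; idom=b1
  b4: preds {b2,b3}: {b0,b1,b2} ∩ {b0,b1,b3} = {b0,b1}; idom=b1

DF derivation:
  b1←b0: walk · to b0
  b1←b3: walk b3→b1 to b0
  b3←b1: walk · to b1
  b3←b2: walk b2 to b1
  b4←b2: walk b2 to b1
  b4←b3: walk b3 to b1
  b0 → ∅
  b1 → {b1}
  b2 → {b3,b4}
  b3 → {b1,b4}
  b4 → ∅

φ for b: defs {b0,b2}
  DF⁺ = {b1,b3,b4}

Answer: ["b1", "b3", "b4"]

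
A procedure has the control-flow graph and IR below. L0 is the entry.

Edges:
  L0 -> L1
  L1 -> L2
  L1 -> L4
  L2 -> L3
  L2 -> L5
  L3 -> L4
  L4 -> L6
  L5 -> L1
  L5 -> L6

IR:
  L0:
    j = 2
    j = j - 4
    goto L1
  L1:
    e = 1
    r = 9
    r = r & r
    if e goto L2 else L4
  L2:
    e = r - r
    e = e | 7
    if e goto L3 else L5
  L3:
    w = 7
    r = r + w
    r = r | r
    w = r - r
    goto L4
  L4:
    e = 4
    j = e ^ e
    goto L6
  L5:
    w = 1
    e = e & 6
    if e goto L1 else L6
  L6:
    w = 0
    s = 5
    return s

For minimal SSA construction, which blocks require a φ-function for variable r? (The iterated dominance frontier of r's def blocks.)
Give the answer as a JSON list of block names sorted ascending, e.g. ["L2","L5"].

idom tree: L1←L0 L2←L1 L3←L2 L4←L1 L5←L2 L6←L1
Join-block Dom:
  L1: preds {L0,L5}: {L0} ∩ {L0,L1,L2,L5} = {L0}; idom=L0
  L4: preds {L1,L3}: {L0,L1} ∩ {L0,L1,L2,L3} = {L0,L1}; idom=L1
  L6: preds {L4,L5}: {L0,L1,L4} ∩ {L0,L1,L2,L5} = {L0,L1}; idom=L1

DF walk-up:
  L1←L0: walk · to L0
  L1←L5: walk L5→L2→L1 to L0
  L4←L1: walk · to L1
  L4←L3: walk L3→L2 to L1
  L6←L4: walk L4 to L1
  L6←L5: walk L5→L2 to L1
  L0: DF=∅
  L1: DF={L1}
  L2: DF={L1,L4,L6}
  L3: DF={L4}
  L4: DF={L6}
  L5: DF={L1,L6}
  L6: DF=∅

φ for r: defs {L1,L3}
  DF⁺ = {L1,L4,L6}

Answer: ["L1", "L4", "L6"]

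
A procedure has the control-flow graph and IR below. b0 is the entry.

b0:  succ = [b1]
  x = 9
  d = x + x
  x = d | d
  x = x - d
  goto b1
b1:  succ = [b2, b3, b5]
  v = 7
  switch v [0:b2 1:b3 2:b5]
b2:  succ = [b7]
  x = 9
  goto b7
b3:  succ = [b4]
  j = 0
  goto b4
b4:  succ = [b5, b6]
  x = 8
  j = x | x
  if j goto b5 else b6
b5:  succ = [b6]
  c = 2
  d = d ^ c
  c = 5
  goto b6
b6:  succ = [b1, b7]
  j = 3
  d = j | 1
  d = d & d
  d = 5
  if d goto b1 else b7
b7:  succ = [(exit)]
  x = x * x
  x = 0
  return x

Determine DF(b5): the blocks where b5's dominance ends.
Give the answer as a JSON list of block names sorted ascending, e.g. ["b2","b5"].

Answer: ["b6"]

Analysis:
idom tree: b1←b0 b2←b1 b3←b1 b4←b3 b5←b1 b6←b1 b7←b1
Dom∩ at merges:
  b1: preds {b0,b6}: {b0} ∩ {b0,b1,b6} = {b0}; idom=b0
  b5: preds {b1,b4}: {b0,b1} ∩ {b0,b1,b3,b4} = {b0,b1}; idom=b1
  b6: preds {b4,b5}: {b0,b1,b3,b4} ∩ {b0,b1,b5} = {b0,b1}; idom=b1
  b7: preds {b2,b6}: {b0,b1,b2} ∩ {b0,b1,b6} = {b0,b1}; idom=b1

DF derivation:
  join b1 pred b0: · stop@b0
  join b1 pred b6: b6→b1 stop@b0
  join b5 pred b1: · stop@b1
  join b5 pred b4: b4→b3 stop@b1
  join b6 pred b4: b4→b3 stop@b1
  join b6 pred b5: b5 stop@b1
  join b7 pred b2: b2 stop@b1
  join b7 pred b6: b6 stop@b1
  b0 → ∅
  b1 → {b1}
  b2 → {b7}
  b3 → {b5,b6}
  b4 → {b5,b6}
  b5 → {b6}
  b6 → {b1,b7}
  b7 → ∅

DF(b5) = ["b6"]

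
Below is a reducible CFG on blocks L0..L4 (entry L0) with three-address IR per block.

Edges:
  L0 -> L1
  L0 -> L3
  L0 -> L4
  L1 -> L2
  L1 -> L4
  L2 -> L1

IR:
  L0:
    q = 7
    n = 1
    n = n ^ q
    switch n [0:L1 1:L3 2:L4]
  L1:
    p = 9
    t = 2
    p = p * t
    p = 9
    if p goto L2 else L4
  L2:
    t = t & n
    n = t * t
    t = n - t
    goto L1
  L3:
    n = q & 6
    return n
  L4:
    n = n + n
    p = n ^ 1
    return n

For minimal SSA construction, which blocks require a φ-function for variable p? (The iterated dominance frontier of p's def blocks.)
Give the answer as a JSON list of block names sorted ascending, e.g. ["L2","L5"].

idom tree: L1←L0 L2←L1 L3←L0 L4←L0
Dom∩ at merges:
  L1: preds {L0,L2}: {L0} ∩ {L0,L1,L2} = {L0}; idom=L0
  L4: preds {L0,L1}: {L0} ∩ {L0,L1} = {L0}; idom=L0

Frontier:
  L1←L0: walk · to L0
  L1←L2: walk L2→L1 to L0
  L4←L0: walk · to L0
  L4←L1: walk L1 to L0
  L0 → ∅
  L1 → {L1,L4}
  L2 → {L1}
  L3 → ∅
  L4 → ∅

φ for p: defs {L1,L4}
  DF⁺ = {L1,L4}

Answer: ["L1", "L4"]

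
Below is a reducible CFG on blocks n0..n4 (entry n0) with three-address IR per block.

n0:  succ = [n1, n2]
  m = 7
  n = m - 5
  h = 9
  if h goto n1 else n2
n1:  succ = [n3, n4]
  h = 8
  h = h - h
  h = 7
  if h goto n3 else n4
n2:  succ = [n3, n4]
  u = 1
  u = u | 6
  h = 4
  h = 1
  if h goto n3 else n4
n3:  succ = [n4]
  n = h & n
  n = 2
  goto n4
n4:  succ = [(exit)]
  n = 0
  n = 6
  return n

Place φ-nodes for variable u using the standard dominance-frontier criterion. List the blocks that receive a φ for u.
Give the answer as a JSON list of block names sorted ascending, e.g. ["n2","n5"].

Answer: ["n3", "n4"]

Analysis:
idom tree: n1←n0 n2←n0 n3←n0 n4←n0
Join-block Dom:
  n3: preds {n1,n2}: {n0,n1} ∩ {n0,n2} = {n0}; idom=n0
  n4: preds {n1,n2,n3}: {n0,n1} ∩ {n0,n2} ∩ {n0,n3} = {n0}; idom=n0

DF walk-up:
  n3←n1: walk n1 to n0
  n3←n2: walk n2 to n0
  n4←n1: walk n1 to n0
  n4←n2: walk n2 to n0
  n4←n3: walk n3 to n0
  n0 → ∅
  n1 → {n3,n4}
  n2 → {n3,n4}
  n3 → {n4}
  n4 → ∅

φ for u: defs {n2}
  DF⁺ = {n3,n4}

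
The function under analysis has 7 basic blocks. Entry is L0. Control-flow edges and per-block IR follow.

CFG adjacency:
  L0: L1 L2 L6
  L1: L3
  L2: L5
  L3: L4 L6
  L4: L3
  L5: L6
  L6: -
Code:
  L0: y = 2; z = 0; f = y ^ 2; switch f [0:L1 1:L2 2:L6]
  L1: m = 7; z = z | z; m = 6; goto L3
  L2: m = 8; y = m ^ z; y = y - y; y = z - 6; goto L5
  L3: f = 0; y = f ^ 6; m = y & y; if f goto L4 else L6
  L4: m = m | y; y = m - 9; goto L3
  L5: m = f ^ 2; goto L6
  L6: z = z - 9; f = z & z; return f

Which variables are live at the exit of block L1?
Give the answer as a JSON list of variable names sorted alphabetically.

Answer: ["z"]

Analysis:
Block summaries:
  L0: def={f,y,z} ue=∅
  L1: def={m,z} ue={z}
  L2: def={m,y} ue={z}
  L3: def={f,m,y} ue=∅
  L4: def={m,y} ue={m,y}
  L5: def={m} ue={f}
  L6: def={f,z} ue={z}

Liveness:
  L0 li=∅ lo={f,z}
  L1 li={z} lo={z}
  L2 li={f,z} lo={f,z}
  L3 li={z} lo={m,y,z}
  L4 li={m,y,z} lo={z}
  L5 li={f,z} lo={z}
  L6 li={z} lo=∅

live-out(L1) = ["z"]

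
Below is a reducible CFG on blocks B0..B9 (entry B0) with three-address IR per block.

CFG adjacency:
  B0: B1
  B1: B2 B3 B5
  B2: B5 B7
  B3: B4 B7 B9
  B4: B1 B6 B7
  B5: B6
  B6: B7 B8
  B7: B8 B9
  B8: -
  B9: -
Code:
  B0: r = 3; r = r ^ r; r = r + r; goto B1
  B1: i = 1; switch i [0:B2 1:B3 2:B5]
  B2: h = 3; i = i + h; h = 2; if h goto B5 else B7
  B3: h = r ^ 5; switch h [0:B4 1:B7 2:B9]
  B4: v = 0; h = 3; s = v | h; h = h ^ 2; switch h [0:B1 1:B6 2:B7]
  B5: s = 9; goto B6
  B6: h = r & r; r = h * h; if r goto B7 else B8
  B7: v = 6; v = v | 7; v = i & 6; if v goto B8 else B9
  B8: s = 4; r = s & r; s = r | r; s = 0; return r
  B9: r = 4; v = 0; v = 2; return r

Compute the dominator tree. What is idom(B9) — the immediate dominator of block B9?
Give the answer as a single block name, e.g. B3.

idom tree: B1←B0 B2←B1 B3←B1 B4←B3 B5←B1 B6←B1 B7←B1 B8←B1 B9←B1
Dom at joins:
  B1: preds {B0,B4}: {B0} ∩ {B0,B1,B3,B4} = {B0}; idom=B0
  B5: preds {B1,B2}: {B0,B1} ∩ {B0,B1,B2} = {B0,B1}; idom=B1
  B6: preds {B4,B5}: {B0,B1,B3,B4} ∩ {B0,B1,B5} = {B0,B1}; idom=B1
  B7: preds {B2,B3,B4,B6}: {B0,B1,B2} ∩ {B0,B1,B3} ∩ {B0,B1,B3,B4} ∩ {B0,B1,B6} = {B0,B1}; idom=B1
  B8: preds {B6,B7}: {B0,B1,B6} ∩ {B0,B1,B7} = {B0,B1}; idom=B1
  B9: preds {B3,B7}: {B0,B1,B3} ∩ {B0,B1,B7} = {B0,B1}; idom=B1

idom(B9) = B1

Answer: B1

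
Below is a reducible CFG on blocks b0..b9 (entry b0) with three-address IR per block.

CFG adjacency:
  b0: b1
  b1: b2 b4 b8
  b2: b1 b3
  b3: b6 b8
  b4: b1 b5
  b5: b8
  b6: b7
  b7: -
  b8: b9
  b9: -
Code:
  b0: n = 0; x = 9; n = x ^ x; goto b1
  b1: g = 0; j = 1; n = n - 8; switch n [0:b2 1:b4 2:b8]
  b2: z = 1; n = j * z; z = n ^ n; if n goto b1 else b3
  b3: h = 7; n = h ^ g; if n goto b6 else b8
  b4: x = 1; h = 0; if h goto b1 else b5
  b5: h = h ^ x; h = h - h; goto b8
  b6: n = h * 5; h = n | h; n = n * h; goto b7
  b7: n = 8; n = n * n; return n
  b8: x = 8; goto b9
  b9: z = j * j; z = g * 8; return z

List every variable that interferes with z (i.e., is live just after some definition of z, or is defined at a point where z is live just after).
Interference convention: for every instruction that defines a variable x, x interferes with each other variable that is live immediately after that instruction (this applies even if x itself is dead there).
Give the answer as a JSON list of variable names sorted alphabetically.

Answer: ["g", "j", "n"]

Analysis:
def/use:
  b0 def {n,x} use ∅
  b1 def {g,j,n} use {n}
  b2 def {n,z} use {j}
  b3 def {h,n} use {g}
  b4 def {h,x} use ∅
  b5 def {h} use {h,x}
  b6 def {h,n} use {h}
  b7 def {n} use ∅
  b8 def {x} use ∅
  b9 def {z} use {g,j}

Live sets:
  b0 li=∅ lo={n}
  b1 li={n} lo={g,j,n}
  b2 li={g,j} lo={g,j,n}
  b3 li={g,j} lo={g,h,j}
  b4 li={g,j,n} lo={g,h,j,n,x}
  b5 li={g,h,j,x} lo={g,j}
  b6 li={h} lo=∅
  b7 li=∅ lo=∅
  b8 li={g,j} lo={g,j}
  b9 li={g,j} lo=∅

Conflict graph:
  g: {h,j,n,x,z}
  h: {g,j,n,x}
  j: {g,h,n,x,z}
  n: {g,h,j,x,z}
  x: {g,h,j,n}
  z: {g,j,n}

N(z) = ["g", "j", "n"]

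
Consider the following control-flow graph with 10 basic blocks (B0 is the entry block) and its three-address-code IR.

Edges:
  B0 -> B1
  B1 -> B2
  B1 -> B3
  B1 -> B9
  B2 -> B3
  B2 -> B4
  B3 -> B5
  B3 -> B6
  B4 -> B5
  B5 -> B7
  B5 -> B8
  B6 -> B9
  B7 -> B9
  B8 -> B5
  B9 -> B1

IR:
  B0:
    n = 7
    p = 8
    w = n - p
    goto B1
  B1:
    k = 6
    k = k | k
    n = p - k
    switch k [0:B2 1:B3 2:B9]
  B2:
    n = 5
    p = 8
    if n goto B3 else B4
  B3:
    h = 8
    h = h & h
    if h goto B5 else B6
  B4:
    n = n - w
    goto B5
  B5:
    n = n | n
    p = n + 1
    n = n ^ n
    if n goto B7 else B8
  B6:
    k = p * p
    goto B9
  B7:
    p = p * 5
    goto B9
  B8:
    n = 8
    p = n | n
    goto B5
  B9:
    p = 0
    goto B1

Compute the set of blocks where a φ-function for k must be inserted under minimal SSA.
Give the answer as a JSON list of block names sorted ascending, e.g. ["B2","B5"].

idom tree: B1←B0 B2←B1 B3←B1 B4←B2 B5←B1 B6←B3 B7←B5 B8←B5 B9←B1
Dom at joins:
  B1: preds {B0,B9}: {B0} ∩ {B0,B1,B9} = {B0}; idom=B0
  B3: preds {B1,B2}: {B0,B1} ∩ {B0,B1,B2} = {B0,B1}; idom=B1
  B5: preds {B3,B4,B8}: {B0,B1,B3} ∩ {B0,B1,B2,B4} ∩ {B0,B1,B5,B8} = {B0,B1}; idom=B1
  B9: preds {B1,B6,B7}: {B0,B1} ∩ {B0,B1,B3,B6} ∩ {B0,B1,B5,B7} = {B0,B1}; idom=B1

DF walk-up:
  join B1 pred B0: · stop@B0
  join B1 pred B9: B9→B1 stop@B0
  join B3 pred B1: · stop@B1
  join B3 pred B2: B2 stop@B1
  join B5 pred B3: B3 stop@B1
  join B5 pred B4: B4→B2 stop@B1
  join B5 pred B8: B8→B5 stop@B1
  join B9 pred B1: · stop@B1
  join B9 pred B6: B6→B3 stop@B1
  join B9 pred B7: B7→B5 stop@B1
  B0: DF=∅
  B1: DF={B1}
  B2: DF={B3,B5}
  B3: DF={B5,B9}
  B4: DF={B5}
  B5: DF={B5,B9}
  B6: DF={B9}
  B7: DF={B9}
  B8: DF={B5}
  B9: DF={B1}

φ for k: defs {B1,B6}
  DF⁺ = {B1,B9}

Answer: ["B1", "B9"]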